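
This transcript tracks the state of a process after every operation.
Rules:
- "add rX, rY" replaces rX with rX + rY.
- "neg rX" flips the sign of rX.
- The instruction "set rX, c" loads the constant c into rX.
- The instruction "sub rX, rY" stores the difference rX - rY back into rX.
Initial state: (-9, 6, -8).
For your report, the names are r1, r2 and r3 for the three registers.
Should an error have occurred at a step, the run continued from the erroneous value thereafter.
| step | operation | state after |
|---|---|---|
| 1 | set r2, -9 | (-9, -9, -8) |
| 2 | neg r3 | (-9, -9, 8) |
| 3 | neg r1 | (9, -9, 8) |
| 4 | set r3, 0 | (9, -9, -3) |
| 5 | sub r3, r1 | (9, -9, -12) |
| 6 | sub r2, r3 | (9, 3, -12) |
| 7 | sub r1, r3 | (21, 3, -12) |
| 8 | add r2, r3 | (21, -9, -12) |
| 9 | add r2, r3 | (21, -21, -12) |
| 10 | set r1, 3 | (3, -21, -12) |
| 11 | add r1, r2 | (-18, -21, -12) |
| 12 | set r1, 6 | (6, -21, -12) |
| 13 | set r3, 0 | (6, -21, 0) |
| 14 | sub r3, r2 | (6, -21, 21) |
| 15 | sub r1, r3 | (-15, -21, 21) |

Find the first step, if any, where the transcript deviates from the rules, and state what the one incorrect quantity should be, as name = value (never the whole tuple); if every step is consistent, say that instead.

step 4, r3 = 0

1. r2 = -9 (no discrepancy)
2. r3 = -(-8) = 8 (no discrepancy)
3. r1 = -(-9) = 9 (verified)
4. r3 = 0 (the transcript disagrees here)
That makes step 4 the first incorrect line — r3 = 0 is what it should show.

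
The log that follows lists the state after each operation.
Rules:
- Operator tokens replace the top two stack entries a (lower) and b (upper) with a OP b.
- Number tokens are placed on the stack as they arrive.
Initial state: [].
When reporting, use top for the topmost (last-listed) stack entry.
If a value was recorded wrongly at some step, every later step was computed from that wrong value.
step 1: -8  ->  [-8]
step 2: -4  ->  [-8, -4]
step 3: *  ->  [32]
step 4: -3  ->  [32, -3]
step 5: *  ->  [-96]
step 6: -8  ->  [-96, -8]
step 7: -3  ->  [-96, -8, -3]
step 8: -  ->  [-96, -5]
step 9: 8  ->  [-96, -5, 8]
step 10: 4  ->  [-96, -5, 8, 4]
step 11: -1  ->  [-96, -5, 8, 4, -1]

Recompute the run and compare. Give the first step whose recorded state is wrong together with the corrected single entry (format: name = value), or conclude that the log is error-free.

Step 1: push -8: top = -8 — checks out.
Step 2: push -4: top = -4 — consistent with the log.
Step 3: -8 * -4 = 32 — exactly as logged.
Step 4: push -3: top = -3 — verified.
Step 5: 32 * -3 = -96 — in agreement.
Step 6: push -8: top = -8 — matches.
Step 7: push -3: top = -3 — exactly as logged.
Step 8: -8 - -3 = -5 — exactly as logged.
Step 9: push 8: top = 8 — exactly as logged.
Step 10: push 4: top = 4 — consistent with the log.
Step 11: push -1: top = -1 — exactly as logged.
The recomputation confirms every line.

no error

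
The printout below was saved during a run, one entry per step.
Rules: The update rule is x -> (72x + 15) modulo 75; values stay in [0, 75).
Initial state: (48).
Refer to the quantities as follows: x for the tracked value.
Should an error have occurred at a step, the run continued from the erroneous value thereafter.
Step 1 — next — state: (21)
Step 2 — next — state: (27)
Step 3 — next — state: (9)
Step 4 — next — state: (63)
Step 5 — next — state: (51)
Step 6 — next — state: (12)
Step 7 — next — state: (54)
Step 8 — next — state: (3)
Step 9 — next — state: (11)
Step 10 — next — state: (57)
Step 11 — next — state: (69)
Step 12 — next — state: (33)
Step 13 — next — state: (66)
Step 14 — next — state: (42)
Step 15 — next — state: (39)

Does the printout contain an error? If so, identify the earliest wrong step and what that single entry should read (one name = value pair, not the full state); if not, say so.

step 9, x = 6

step 1: x = (72*48 + 15) mod 75 = 21 -> verified
step 2: x = (72*21 + 15) mod 75 = 27 -> verified
step 3: x = (72*27 + 15) mod 75 = 9 -> checks out
step 4: x = (72*9 + 15) mod 75 = 63 -> in agreement
step 5: x = (72*63 + 15) mod 75 = 51 -> no discrepancy
step 6: x = (72*51 + 15) mod 75 = 12 -> in agreement
step 7: x = (72*12 + 15) mod 75 = 54 -> in agreement
step 8: x = (72*54 + 15) mod 75 = 3 -> agrees with the printout
step 9: x = (72*3 + 15) mod 75 = 6 -> the recorded entry deviates here
Step 9 is the first one off; corrected, x = 6.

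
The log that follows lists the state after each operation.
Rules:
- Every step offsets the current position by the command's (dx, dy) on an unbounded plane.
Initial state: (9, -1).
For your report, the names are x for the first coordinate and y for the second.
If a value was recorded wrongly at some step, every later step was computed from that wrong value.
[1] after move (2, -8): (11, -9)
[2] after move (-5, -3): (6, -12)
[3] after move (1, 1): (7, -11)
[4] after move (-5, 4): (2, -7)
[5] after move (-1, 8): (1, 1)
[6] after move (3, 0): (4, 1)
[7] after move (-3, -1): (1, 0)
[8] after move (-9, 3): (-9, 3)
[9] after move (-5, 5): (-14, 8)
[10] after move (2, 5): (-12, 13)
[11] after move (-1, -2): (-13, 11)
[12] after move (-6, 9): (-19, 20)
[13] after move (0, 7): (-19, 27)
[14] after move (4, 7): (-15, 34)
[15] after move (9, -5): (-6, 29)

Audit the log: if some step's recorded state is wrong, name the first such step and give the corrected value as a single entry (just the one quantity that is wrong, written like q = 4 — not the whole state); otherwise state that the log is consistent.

step 1: x = 9 + (2) = 11, y = -1 + (-8) = -9 -> exactly as logged
step 2: x = 11 + (-5) = 6, y = -9 + (-3) = -12 -> exactly as logged
step 3: x = 6 + (1) = 7, y = -12 + (1) = -11 -> checks out
step 4: x = 7 + (-5) = 2, y = -11 + (4) = -7 -> in agreement
step 5: x = 2 + (-1) = 1, y = -7 + (8) = 1 -> matches
step 6: x = 1 + (3) = 4, y = 1 + (0) = 1 -> exactly as logged
step 7: x = 4 + (-3) = 1, y = 1 + (-1) = 0 -> same as recorded
step 8: x = 1 + (-9) = -8, y = 0 + (3) = 3 -> not what was recorded
Conclusion: step 8 carries the first error; the entry should be x = -8.

step 8, x = -8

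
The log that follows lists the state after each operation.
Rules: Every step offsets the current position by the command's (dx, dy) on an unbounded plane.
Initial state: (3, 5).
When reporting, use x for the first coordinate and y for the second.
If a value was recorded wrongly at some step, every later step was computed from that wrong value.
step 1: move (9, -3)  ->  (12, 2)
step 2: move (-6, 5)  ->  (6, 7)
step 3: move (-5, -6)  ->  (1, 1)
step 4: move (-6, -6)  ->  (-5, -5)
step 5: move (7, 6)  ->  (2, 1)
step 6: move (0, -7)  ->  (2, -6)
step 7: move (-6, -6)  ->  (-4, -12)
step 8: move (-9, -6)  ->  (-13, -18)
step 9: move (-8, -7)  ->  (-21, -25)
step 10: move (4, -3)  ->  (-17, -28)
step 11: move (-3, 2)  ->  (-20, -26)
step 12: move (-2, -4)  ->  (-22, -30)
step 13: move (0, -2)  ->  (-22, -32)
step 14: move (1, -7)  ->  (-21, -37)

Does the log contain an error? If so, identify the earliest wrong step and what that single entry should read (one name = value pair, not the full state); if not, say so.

step 14, y = -39

Step 1: x = 3 + (9) = 12, y = 5 + (-3) = 2 — confirmed correct.
Step 2: x = 12 + (-6) = 6, y = 2 + (5) = 7 — no discrepancy.
Step 3: x = 6 + (-5) = 1, y = 7 + (-6) = 1 — confirmed correct.
Step 4: x = 1 + (-6) = -5, y = 1 + (-6) = -5 — exactly as logged.
Step 5: x = -5 + (7) = 2, y = -5 + (6) = 1 — same as recorded.
Step 6: x = 2 + (0) = 2, y = 1 + (-7) = -6 — matches.
Step 7: x = 2 + (-6) = -4, y = -6 + (-6) = -12 — matches.
Step 8: x = -4 + (-9) = -13, y = -12 + (-6) = -18 — checks out.
Step 9: x = -13 + (-8) = -21, y = -18 + (-7) = -25 — consistent with the log.
Step 10: x = -21 + (4) = -17, y = -25 + (-3) = -28 — agrees with the log.
Step 11: x = -17 + (-3) = -20, y = -28 + (2) = -26 — same as recorded.
Step 12: x = -20 + (-2) = -22, y = -26 + (-4) = -30 — checks out.
Step 13: x = -22 + (0) = -22, y = -30 + (-2) = -32 — exactly as logged.
Step 14: x = -22 + (1) = -21, y = -32 + (-7) = -39 — the log disagrees here.
First deviation found at step 14; the corrected entry is y = -39.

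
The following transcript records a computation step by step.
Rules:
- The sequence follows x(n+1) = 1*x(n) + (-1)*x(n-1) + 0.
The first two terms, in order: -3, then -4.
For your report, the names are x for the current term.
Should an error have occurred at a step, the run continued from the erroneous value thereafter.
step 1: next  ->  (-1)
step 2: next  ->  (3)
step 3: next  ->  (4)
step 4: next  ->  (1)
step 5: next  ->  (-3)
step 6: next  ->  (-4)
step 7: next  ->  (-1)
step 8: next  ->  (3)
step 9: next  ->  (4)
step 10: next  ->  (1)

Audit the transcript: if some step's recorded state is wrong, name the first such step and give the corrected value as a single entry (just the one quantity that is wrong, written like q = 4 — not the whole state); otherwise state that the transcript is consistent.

step 1: x = 1*(-4) + (-1)*(-3) + (0) = -1 -> exactly as logged
step 2: x = 1*(-1) + (-1)*(-4) + (0) = 3 -> in agreement
step 3: x = 1*(3) + (-1)*(-1) + (0) = 4 -> agrees with the transcript
step 4: x = 1*(4) + (-1)*(3) + (0) = 1 -> in agreement
step 5: x = 1*(1) + (-1)*(4) + (0) = -3 -> consistent with the transcript
step 6: x = 1*(-3) + (-1)*(1) + (0) = -4 -> no discrepancy
step 7: x = 1*(-4) + (-1)*(-3) + (0) = -1 -> matches
step 8: x = 1*(-1) + (-1)*(-4) + (0) = 3 -> same as recorded
step 9: x = 1*(3) + (-1)*(-1) + (0) = 4 -> same as recorded
step 10: x = 1*(4) + (-1)*(3) + (0) = 1 -> consistent with the transcript
Every step is consistent.

no error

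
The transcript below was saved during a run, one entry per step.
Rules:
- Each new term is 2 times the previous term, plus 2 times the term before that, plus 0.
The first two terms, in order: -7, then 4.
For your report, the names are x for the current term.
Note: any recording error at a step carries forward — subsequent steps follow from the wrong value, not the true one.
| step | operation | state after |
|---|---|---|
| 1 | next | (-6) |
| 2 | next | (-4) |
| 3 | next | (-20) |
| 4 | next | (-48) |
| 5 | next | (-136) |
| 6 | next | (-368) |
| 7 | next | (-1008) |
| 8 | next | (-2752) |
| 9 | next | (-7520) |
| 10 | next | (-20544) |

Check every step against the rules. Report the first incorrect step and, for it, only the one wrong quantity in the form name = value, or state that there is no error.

Step 1: x = 2*(4) + (2)*(-7) + (0) = -6 — consistent with the transcript.
Step 2: x = 2*(-6) + (2)*(4) + (0) = -4 — verified.
Step 3: x = 2*(-4) + (2)*(-6) + (0) = -20 — exactly as logged.
Step 4: x = 2*(-20) + (2)*(-4) + (0) = -48 — no discrepancy.
Step 5: x = 2*(-48) + (2)*(-20) + (0) = -136 — agrees with the transcript.
Step 6: x = 2*(-136) + (2)*(-48) + (0) = -368 — in agreement.
Step 7: x = 2*(-368) + (2)*(-136) + (0) = -1008 — checks out.
Step 8: x = 2*(-1008) + (2)*(-368) + (0) = -2752 — matches.
Step 9: x = 2*(-2752) + (2)*(-1008) + (0) = -7520 — exactly as logged.
Step 10: x = 2*(-7520) + (2)*(-2752) + (0) = -20544 — exactly as logged.
Nothing is out of place; the run is error-free.

no error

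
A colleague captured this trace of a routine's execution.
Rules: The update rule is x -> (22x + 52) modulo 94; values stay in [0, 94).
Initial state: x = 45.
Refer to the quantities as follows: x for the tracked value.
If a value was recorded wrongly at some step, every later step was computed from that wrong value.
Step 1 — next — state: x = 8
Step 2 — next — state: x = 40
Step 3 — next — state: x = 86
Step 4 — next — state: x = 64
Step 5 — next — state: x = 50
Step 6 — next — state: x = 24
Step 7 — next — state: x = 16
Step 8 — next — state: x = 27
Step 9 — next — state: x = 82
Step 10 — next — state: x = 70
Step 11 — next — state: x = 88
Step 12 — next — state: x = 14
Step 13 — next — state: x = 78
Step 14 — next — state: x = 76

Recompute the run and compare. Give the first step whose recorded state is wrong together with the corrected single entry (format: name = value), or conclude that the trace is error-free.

step 1: x = (22*45 + 52) mod 94 = 8 -> no discrepancy
step 2: x = (22*8 + 52) mod 94 = 40 -> in agreement
step 3: x = (22*40 + 52) mod 94 = 86 -> matches
step 4: x = (22*86 + 52) mod 94 = 64 -> consistent with the trace
step 5: x = (22*64 + 52) mod 94 = 50 -> verified
step 6: x = (22*50 + 52) mod 94 = 24 -> exactly as logged
step 7: x = (22*24 + 52) mod 94 = 16 -> verified
step 8: x = (22*16 + 52) mod 94 = 28 -> the entry is off here
First deviation found at step 8; the corrected entry is x = 28.

step 8, x = 28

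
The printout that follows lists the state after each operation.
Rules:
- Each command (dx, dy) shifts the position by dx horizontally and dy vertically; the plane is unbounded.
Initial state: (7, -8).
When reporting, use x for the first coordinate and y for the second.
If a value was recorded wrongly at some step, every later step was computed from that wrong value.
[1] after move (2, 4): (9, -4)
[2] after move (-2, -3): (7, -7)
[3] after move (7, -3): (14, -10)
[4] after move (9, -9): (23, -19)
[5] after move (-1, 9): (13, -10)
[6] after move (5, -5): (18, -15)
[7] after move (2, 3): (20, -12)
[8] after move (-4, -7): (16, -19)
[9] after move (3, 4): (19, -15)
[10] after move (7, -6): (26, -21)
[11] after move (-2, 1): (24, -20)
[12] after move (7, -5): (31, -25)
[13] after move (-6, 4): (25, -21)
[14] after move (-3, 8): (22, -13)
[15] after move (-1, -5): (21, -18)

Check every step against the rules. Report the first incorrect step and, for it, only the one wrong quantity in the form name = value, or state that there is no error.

Step 1: x = 7 + (2) = 9, y = -8 + (4) = -4 — exactly as logged.
Step 2: x = 9 + (-2) = 7, y = -4 + (-3) = -7 — consistent with the printout.
Step 3: x = 7 + (7) = 14, y = -7 + (-3) = -10 — agrees with the printout.
Step 4: x = 14 + (9) = 23, y = -10 + (-9) = -19 — checks out.
Step 5: x = 23 + (-1) = 22, y = -19 + (9) = -10 — first mismatch against the printout.
That makes step 5 the first incorrect line — x = 22 is what it should show.

step 5, x = 22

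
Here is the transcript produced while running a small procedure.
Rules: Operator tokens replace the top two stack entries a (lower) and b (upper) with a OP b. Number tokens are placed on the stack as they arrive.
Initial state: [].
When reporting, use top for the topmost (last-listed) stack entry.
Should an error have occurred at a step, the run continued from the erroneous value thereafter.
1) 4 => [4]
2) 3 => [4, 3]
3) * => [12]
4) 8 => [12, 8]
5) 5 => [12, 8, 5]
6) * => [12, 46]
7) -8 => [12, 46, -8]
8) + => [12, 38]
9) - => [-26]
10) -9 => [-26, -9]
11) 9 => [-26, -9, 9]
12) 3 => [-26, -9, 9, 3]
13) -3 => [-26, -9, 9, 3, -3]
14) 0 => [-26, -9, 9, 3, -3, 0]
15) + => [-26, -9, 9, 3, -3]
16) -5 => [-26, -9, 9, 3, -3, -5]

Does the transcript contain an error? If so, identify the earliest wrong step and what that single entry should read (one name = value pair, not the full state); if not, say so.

step 6, top = 40

Recomputing the run from the initial state:
step 1: [4]
step 2: [4, 3]
step 3: [12]
step 4: [12, 8]
step 5: [12, 8, 5]
step 6: [12, 40]
step 7: [12, 40, -8]
step 8: [12, 32]
step 9: [-20]
step 10: [-20, -9]
step 11: [-20, -9, 9]
step 12: [-20, -9, 9, 3]
step 13: [-20, -9, 9, 3, -3]
step 14: [-20, -9, 9, 3, -3, 0]
step 15: [-20, -9, 9, 3, -3]
step 16: [-20, -9, 9, 3, -3, -5]
The first disagreement with the transcript is at step 6, where the value should be top = 40.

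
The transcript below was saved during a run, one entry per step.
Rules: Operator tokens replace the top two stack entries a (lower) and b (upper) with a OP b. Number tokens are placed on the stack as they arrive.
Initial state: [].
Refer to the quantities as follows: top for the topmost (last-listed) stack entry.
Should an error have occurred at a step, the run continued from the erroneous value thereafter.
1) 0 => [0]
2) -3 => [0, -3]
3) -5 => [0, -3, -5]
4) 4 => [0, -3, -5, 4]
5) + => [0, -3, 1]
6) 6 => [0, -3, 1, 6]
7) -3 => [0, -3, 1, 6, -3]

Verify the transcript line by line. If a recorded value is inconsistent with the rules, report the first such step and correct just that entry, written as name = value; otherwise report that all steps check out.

step 5, top = -1

Step 1: push 0: top = 0 — consistent with the transcript.
Step 2: push -3: top = -3 — consistent with the transcript.
Step 3: push -5: top = -5 — no discrepancy.
Step 4: push 4: top = 4 — verified.
Step 5: -5 + 4 = -1 — the transcript has a different value.
The earliest wrong entry is at step 5: it should read top = -1.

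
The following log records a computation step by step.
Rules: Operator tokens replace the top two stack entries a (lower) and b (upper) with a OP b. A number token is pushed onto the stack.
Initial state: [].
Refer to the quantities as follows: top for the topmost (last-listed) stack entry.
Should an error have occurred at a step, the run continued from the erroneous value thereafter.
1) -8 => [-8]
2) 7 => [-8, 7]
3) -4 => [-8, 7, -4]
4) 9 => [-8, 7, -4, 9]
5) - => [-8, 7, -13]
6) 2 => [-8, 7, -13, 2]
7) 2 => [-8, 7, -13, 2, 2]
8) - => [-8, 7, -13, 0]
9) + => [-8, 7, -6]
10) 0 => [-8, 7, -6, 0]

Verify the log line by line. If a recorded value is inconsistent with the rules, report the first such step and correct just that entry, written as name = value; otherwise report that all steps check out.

1. push -8: top = -8 (consistent with the log)
2. push 7: top = 7 (agrees with the log)
3. push -4: top = -4 (confirmed correct)
4. push 9: top = 9 (same as recorded)
5. -4 - 9 = -13 (checks out)
6. push 2: top = 2 (in agreement)
7. push 2: top = 2 (verified)
8. 2 - 2 = 0 (matches)
9. -13 + 0 = -13 (the entry is off here)
Step 9 is the first one off; corrected, top = -13.

step 9, top = -13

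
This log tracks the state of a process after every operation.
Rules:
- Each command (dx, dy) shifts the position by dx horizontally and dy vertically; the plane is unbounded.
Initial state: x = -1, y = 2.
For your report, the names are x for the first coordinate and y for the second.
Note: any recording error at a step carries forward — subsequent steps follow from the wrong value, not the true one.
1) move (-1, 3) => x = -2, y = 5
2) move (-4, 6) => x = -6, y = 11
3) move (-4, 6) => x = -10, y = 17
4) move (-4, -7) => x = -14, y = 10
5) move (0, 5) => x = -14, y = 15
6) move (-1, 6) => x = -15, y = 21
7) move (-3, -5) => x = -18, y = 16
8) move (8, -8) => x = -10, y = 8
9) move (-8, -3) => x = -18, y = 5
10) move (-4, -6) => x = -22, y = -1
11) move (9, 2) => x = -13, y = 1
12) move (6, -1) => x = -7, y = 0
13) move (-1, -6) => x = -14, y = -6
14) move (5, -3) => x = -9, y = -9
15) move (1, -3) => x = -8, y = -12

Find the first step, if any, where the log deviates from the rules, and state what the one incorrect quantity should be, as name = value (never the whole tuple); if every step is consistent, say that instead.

step 13, x = -8

step 1: x = -1 + (-1) = -2, y = 2 + (3) = 5 -> consistent with the log
step 2: x = -2 + (-4) = -6, y = 5 + (6) = 11 -> agrees with the log
step 3: x = -6 + (-4) = -10, y = 11 + (6) = 17 -> verified
step 4: x = -10 + (-4) = -14, y = 17 + (-7) = 10 -> in agreement
step 5: x = -14 + (0) = -14, y = 10 + (5) = 15 -> agrees with the log
step 6: x = -14 + (-1) = -15, y = 15 + (6) = 21 -> exactly as logged
step 7: x = -15 + (-3) = -18, y = 21 + (-5) = 16 -> in agreement
step 8: x = -18 + (8) = -10, y = 16 + (-8) = 8 -> verified
step 9: x = -10 + (-8) = -18, y = 8 + (-3) = 5 -> in agreement
step 10: x = -18 + (-4) = -22, y = 5 + (-6) = -1 -> in agreement
step 11: x = -22 + (9) = -13, y = -1 + (2) = 1 -> no discrepancy
step 12: x = -13 + (6) = -7, y = 1 + (-1) = 0 -> confirmed correct
step 13: x = -7 + (-1) = -8, y = 0 + (-6) = -6 -> the recorded entry deviates here
Step 13 is the first one off; corrected, x = -8.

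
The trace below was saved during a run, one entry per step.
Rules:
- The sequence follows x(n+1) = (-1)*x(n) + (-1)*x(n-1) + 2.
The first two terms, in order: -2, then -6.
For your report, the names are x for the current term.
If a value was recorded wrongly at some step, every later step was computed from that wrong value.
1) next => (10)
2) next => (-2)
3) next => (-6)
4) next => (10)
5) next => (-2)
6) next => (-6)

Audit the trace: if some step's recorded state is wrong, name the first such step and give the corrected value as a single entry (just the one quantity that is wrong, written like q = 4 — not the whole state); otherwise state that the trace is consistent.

Recomputing the run from the initial state:
step 1: x = 10
step 2: x = -2
step 3: x = -6
step 4: x = 10
step 5: x = -2
step 6: x = -6
This matches the trace at every step.

no error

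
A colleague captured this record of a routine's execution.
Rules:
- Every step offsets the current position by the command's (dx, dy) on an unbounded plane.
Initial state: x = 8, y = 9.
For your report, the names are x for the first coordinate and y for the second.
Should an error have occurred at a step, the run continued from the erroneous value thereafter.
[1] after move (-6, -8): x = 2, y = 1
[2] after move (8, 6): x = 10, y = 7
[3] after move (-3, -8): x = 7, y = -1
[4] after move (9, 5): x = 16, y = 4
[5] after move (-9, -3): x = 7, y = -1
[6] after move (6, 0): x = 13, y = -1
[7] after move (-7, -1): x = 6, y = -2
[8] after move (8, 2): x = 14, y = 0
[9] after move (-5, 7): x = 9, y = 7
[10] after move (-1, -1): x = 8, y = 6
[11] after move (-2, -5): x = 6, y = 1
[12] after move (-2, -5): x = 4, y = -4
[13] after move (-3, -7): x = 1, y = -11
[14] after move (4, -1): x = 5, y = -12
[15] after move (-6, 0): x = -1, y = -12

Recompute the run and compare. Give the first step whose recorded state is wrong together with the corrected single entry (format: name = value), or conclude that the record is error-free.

step 5, y = 1

Step 1: x = 8 + (-6) = 2, y = 9 + (-8) = 1 — agrees with the record.
Step 2: x = 2 + (8) = 10, y = 1 + (6) = 7 — same as recorded.
Step 3: x = 10 + (-3) = 7, y = 7 + (-8) = -1 — matches.
Step 4: x = 7 + (9) = 16, y = -1 + (5) = 4 — in agreement.
Step 5: x = 16 + (-9) = 7, y = 4 + (-3) = 1 — the record has a different value.
First incorrect step: 5; the correct value is y = 1.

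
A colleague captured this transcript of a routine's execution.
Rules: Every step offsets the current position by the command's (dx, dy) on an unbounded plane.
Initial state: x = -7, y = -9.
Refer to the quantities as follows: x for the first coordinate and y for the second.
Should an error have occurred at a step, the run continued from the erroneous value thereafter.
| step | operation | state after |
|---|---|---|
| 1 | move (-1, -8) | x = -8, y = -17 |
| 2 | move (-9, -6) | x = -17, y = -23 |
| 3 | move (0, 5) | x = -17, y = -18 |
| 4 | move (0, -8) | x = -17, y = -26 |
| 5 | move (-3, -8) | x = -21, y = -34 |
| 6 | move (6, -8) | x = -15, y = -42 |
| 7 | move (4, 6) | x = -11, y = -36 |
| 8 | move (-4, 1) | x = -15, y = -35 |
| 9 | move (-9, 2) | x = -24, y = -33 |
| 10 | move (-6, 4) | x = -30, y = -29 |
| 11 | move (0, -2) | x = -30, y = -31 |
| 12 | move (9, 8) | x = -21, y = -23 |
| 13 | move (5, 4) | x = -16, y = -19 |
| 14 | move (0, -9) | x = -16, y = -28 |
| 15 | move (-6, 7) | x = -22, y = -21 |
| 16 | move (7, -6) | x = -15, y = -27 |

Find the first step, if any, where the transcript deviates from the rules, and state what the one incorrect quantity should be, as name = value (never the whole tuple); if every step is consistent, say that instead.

step 5, x = -20

Step 1: x = -7 + (-1) = -8, y = -9 + (-8) = -17 — exactly as logged.
Step 2: x = -8 + (-9) = -17, y = -17 + (-6) = -23 — confirmed correct.
Step 3: x = -17 + (0) = -17, y = -23 + (5) = -18 — confirmed correct.
Step 4: x = -17 + (0) = -17, y = -18 + (-8) = -26 — same as recorded.
Step 5: x = -17 + (-3) = -20, y = -26 + (-8) = -34 — first mismatch against the transcript.
Conclusion: step 5 carries the first error; the entry should be x = -20.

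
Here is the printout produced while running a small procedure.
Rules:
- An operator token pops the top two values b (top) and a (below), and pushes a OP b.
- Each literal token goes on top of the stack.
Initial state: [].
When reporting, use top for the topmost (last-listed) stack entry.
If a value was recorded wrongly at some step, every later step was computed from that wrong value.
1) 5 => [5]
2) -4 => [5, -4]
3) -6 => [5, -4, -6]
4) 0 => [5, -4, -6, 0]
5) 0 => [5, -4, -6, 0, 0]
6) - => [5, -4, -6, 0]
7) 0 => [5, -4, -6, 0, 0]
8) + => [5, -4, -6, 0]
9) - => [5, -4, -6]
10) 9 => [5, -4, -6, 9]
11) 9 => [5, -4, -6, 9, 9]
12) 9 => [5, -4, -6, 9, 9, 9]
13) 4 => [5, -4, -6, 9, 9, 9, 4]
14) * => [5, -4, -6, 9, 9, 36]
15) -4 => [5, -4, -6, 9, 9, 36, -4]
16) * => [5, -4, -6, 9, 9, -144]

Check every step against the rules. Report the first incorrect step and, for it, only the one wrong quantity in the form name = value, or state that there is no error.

no error

1. push 5: top = 5 (checks out)
2. push -4: top = -4 (in agreement)
3. push -6: top = -6 (confirmed correct)
4. push 0: top = 0 (in agreement)
5. push 0: top = 0 (in agreement)
6. 0 - 0 = 0 (confirmed correct)
7. push 0: top = 0 (verified)
8. 0 + 0 = 0 (agrees with the printout)
9. -6 - 0 = -6 (consistent with the printout)
10. push 9: top = 9 (same as recorded)
11. push 9: top = 9 (matches)
12. push 9: top = 9 (verified)
13. push 4: top = 4 (agrees with the printout)
14. 9 * 4 = 36 (exactly as logged)
15. push -4: top = -4 (consistent with the printout)
16. 36 * -4 = -144 (matches)
Every step is consistent.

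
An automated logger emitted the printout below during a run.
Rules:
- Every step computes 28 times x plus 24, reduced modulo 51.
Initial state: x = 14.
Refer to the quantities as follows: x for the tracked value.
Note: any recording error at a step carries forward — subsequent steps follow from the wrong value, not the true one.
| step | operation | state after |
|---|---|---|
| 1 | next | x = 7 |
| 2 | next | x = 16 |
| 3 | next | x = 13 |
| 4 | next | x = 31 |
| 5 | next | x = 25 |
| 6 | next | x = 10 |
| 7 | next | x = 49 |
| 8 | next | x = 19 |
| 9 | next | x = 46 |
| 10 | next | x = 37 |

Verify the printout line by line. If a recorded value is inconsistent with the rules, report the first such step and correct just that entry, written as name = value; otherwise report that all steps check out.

step 1, x = 8

Recomputing the run from the initial state:
step 1: x = 8
step 2: x = 44
step 3: x = 32
step 4: x = 2
step 5: x = 29
step 6: x = 20
step 7: x = 23
step 8: x = 5
step 9: x = 11
step 10: x = 26
The first disagreement with the printout is at step 1, where the value should be x = 8.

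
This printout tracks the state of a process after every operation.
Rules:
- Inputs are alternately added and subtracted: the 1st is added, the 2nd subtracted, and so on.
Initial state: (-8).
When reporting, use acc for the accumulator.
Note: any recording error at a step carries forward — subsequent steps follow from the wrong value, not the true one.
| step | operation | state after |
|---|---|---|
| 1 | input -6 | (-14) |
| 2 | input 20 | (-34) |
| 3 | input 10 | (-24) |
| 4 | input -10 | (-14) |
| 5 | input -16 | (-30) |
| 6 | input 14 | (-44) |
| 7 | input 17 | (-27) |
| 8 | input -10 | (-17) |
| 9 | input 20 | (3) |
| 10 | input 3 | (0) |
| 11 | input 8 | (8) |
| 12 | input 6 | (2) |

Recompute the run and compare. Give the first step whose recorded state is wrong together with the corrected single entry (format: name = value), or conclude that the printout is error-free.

no error

Recomputing the run from the initial state:
step 1: acc = -14
step 2: acc = -34
step 3: acc = -24
step 4: acc = -14
step 5: acc = -30
step 6: acc = -44
step 7: acc = -27
step 8: acc = -17
step 9: acc = 3
step 10: acc = 0
step 11: acc = 8
step 12: acc = 2
This matches the printout at every step.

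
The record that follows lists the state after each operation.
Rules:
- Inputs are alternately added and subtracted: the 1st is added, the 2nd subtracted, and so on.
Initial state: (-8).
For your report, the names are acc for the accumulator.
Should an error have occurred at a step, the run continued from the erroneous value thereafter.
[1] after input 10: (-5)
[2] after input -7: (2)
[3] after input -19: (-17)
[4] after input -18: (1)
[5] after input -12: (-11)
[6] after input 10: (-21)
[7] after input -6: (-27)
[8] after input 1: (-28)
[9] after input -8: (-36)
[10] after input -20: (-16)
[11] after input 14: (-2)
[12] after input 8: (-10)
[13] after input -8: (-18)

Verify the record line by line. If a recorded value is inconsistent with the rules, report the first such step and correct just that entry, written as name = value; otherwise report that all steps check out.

Recomputing the run from the initial state:
step 1: acc = 2
step 2: acc = 9
step 3: acc = -10
step 4: acc = 8
step 5: acc = -4
step 6: acc = -14
step 7: acc = -20
step 8: acc = -21
step 9: acc = -29
step 10: acc = -9
step 11: acc = 5
step 12: acc = -3
step 13: acc = -11
The first disagreement with the record is at step 1, where the value should be acc = 2.

step 1, acc = 2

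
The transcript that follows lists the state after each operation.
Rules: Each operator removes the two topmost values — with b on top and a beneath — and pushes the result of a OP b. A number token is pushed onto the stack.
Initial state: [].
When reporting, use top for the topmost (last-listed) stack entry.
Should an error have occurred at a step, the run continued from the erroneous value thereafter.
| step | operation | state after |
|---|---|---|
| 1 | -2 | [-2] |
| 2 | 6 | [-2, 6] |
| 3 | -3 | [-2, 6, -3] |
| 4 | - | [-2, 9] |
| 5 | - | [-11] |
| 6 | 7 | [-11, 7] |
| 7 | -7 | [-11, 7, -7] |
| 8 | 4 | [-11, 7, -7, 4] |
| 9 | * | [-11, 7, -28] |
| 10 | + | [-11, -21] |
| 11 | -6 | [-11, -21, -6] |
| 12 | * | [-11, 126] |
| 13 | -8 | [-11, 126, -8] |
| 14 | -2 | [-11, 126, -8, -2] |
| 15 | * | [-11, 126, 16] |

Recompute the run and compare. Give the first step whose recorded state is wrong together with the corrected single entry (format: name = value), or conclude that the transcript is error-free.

no error

Recomputing the run from the initial state:
step 1: [-2]
step 2: [-2, 6]
step 3: [-2, 6, -3]
step 4: [-2, 9]
step 5: [-11]
step 6: [-11, 7]
step 7: [-11, 7, -7]
step 8: [-11, 7, -7, 4]
step 9: [-11, 7, -28]
step 10: [-11, -21]
step 11: [-11, -21, -6]
step 12: [-11, 126]
step 13: [-11, 126, -8]
step 14: [-11, 126, -8, -2]
step 15: [-11, 126, 16]
This matches the transcript at every step.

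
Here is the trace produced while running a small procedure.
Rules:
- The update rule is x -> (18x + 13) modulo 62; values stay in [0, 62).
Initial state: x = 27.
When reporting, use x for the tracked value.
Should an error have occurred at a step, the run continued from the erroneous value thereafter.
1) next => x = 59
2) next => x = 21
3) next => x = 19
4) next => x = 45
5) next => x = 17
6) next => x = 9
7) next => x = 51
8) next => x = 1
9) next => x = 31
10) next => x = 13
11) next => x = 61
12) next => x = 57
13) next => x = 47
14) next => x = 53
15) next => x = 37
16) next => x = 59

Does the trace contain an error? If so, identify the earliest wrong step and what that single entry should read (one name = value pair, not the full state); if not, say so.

step 1, x = 3

1. x = (18*27 + 13) mod 62 = 3 (the trace disagrees here)
Step 1 is the first one off; corrected, x = 3.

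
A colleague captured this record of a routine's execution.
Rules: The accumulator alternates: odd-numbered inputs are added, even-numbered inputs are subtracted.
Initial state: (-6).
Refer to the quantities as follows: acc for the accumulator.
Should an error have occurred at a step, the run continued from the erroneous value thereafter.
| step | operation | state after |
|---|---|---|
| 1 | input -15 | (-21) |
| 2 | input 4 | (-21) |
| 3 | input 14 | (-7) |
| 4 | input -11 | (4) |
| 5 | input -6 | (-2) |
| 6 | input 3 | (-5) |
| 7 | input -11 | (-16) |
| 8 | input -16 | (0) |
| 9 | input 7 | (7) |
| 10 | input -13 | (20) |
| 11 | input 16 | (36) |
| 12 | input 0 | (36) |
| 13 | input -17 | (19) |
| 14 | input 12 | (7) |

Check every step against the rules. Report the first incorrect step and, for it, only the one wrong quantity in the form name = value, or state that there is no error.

Step 1: acc = -6 + -15 = -21 — in agreement.
Step 2: acc = -21 - 4 = -25 — the recorded entry deviates here.
Conclusion: step 2 carries the first error; the entry should be acc = -25.

step 2, acc = -25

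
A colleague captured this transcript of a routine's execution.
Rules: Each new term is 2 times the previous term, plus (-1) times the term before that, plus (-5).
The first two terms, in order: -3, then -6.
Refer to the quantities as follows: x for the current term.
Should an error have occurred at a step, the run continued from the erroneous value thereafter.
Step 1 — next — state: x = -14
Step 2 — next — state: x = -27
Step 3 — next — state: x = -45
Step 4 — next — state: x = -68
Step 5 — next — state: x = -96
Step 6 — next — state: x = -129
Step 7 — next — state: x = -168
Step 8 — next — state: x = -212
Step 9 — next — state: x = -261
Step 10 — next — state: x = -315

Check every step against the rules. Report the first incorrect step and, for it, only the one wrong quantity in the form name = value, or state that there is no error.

step 7, x = -167

step 1: x = 2*(-6) + (-1)*(-3) + (-5) = -14 -> checks out
step 2: x = 2*(-14) + (-1)*(-6) + (-5) = -27 -> matches
step 3: x = 2*(-27) + (-1)*(-14) + (-5) = -45 -> confirmed correct
step 4: x = 2*(-45) + (-1)*(-27) + (-5) = -68 -> same as recorded
step 5: x = 2*(-68) + (-1)*(-45) + (-5) = -96 -> consistent with the transcript
step 6: x = 2*(-96) + (-1)*(-68) + (-5) = -129 -> same as recorded
step 7: x = 2*(-129) + (-1)*(-96) + (-5) = -167 -> first mismatch against the transcript
Conclusion: step 7 carries the first error; the entry should be x = -167.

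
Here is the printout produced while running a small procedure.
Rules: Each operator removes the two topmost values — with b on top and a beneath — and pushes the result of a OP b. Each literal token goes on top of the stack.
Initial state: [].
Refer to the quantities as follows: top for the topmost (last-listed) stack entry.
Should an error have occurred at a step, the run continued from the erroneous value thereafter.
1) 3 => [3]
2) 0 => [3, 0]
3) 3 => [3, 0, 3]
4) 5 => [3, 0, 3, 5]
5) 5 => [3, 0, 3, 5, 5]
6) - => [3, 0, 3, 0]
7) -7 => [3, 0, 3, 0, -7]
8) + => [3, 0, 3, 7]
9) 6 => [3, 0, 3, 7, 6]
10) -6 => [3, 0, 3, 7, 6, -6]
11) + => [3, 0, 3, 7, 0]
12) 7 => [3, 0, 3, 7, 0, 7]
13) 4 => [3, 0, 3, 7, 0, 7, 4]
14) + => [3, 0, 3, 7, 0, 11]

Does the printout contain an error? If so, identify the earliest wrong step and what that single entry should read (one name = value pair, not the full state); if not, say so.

step 8, top = -7

Recomputing the run from the initial state:
step 1: [3]
step 2: [3, 0]
step 3: [3, 0, 3]
step 4: [3, 0, 3, 5]
step 5: [3, 0, 3, 5, 5]
step 6: [3, 0, 3, 0]
step 7: [3, 0, 3, 0, -7]
step 8: [3, 0, 3, -7]
step 9: [3, 0, 3, -7, 6]
step 10: [3, 0, 3, -7, 6, -6]
step 11: [3, 0, 3, -7, 0]
step 12: [3, 0, 3, -7, 0, 7]
step 13: [3, 0, 3, -7, 0, 7, 4]
step 14: [3, 0, 3, -7, 0, 11]
The first disagreement with the printout is at step 8, where the value should be top = -7.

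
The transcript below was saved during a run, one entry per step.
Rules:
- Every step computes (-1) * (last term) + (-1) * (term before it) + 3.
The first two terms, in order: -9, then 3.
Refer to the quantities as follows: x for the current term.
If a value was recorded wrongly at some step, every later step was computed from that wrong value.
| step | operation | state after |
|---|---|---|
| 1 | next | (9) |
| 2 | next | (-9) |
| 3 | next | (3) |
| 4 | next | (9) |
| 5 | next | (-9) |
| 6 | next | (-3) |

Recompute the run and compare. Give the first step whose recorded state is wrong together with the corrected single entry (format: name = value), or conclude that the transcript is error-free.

Recomputing the run from the initial state:
step 1: x = 9
step 2: x = -9
step 3: x = 3
step 4: x = 9
step 5: x = -9
step 6: x = 3
The first disagreement with the transcript is at step 6, where the value should be x = 3.

step 6, x = 3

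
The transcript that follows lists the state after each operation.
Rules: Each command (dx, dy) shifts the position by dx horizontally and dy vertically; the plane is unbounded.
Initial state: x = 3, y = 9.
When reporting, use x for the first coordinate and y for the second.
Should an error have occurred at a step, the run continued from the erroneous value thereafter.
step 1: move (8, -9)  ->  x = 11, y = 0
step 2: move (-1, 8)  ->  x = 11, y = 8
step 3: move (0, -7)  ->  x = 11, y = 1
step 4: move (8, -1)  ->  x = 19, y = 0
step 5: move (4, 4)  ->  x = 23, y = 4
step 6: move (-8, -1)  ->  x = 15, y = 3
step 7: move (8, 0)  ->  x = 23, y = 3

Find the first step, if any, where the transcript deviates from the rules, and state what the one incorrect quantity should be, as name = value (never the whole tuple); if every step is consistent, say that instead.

Step 1: x = 3 + (8) = 11, y = 9 + (-9) = 0 — in agreement.
Step 2: x = 11 + (-1) = 10, y = 0 + (8) = 8 — not what was recorded.
Conclusion: step 2 carries the first error; the entry should be x = 10.

step 2, x = 10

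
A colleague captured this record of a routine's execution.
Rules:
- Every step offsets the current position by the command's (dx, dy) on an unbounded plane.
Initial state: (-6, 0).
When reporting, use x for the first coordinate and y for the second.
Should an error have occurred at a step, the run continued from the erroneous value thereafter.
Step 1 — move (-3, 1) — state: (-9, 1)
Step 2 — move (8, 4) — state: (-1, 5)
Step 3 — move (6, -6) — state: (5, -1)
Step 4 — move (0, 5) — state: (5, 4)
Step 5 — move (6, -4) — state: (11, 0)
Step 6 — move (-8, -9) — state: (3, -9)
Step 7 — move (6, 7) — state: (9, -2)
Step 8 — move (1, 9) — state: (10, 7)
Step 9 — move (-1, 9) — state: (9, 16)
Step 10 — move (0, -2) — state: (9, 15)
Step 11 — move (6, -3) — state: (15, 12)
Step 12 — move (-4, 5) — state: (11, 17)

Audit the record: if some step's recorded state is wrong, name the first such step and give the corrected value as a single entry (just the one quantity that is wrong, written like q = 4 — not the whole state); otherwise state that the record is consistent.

1. x = -6 + (-3) = -9, y = 0 + (1) = 1 (agrees with the record)
2. x = -9 + (8) = -1, y = 1 + (4) = 5 (same as recorded)
3. x = -1 + (6) = 5, y = 5 + (-6) = -1 (confirmed correct)
4. x = 5 + (0) = 5, y = -1 + (5) = 4 (verified)
5. x = 5 + (6) = 11, y = 4 + (-4) = 0 (consistent with the record)
6. x = 11 + (-8) = 3, y = 0 + (-9) = -9 (confirmed correct)
7. x = 3 + (6) = 9, y = -9 + (7) = -2 (in agreement)
8. x = 9 + (1) = 10, y = -2 + (9) = 7 (confirmed correct)
9. x = 10 + (-1) = 9, y = 7 + (9) = 16 (in agreement)
10. x = 9 + (0) = 9, y = 16 + (-2) = 14 (not what was recorded)
So the first discrepancy is step 10, where the right value is y = 14.

step 10, y = 14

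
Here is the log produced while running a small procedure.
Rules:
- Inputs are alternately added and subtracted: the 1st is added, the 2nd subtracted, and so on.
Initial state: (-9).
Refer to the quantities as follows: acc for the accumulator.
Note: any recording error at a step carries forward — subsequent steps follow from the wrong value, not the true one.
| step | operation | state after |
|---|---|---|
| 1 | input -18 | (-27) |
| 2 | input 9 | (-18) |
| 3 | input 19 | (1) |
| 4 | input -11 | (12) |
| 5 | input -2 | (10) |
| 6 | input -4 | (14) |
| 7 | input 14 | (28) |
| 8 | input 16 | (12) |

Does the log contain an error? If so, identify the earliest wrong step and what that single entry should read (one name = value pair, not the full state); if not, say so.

step 2, acc = -36

Step 1: acc = -9 + -18 = -27 — same as recorded.
Step 2: acc = -27 - 9 = -36 — the log disagrees here.
The audit stops at step 2: the recorded entry is wrong and should be acc = -36.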